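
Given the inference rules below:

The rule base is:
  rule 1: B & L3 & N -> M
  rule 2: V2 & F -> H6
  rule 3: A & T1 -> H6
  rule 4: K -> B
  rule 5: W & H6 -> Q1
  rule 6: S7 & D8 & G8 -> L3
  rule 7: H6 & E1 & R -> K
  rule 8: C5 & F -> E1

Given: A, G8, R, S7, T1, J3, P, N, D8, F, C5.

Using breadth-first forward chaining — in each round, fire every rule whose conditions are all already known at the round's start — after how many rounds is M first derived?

Round 1: rule 3 [A & T1 -> H6]; rule 6 [S7 & D8 & G8 -> L3]; rule 8 [C5 & F -> E1]. Adds H6, L3, E1.
Round 2: rule 7 [H6 & E1 & R -> K]. Adds K.
Round 3: rule 4 [K -> B]. Adds B.
Round 4: rule 1 [B & L3 & N -> M]. Adds M.
M first appears in round 4.

4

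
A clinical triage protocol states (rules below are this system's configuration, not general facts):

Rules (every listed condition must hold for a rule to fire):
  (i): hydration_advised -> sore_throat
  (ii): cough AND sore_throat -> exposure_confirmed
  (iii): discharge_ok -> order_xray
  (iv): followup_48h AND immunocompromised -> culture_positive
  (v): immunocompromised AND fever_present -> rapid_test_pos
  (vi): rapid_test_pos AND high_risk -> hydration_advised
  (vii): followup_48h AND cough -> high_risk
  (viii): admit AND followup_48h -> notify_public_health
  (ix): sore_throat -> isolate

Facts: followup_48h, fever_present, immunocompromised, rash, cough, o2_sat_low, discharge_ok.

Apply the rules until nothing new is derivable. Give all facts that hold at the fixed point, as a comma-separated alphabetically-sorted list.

cough, culture_positive, discharge_ok, exposure_confirmed, fever_present, followup_48h, high_risk, hydration_advised, immunocompromised, isolate, o2_sat_low, order_xray, rapid_test_pos, rash, sore_throat

Round 1: (iii) [discharge_ok -> order_xray]; (iv) [followup_48h AND immunocompromised -> culture_positive]; (v) [immunocompromised AND fever_present -> rapid_test_pos]; (vii) [followup_48h AND cough -> high_risk]. New: order_xray, culture_positive, rapid_test_pos, high_risk.
Round 2: (vi) [rapid_test_pos AND high_risk -> hydration_advised]. New: hydration_advised.
Round 3: (i) [hydration_advised -> sore_throat]. New: sore_throat.
Round 4: (ii) [cough AND sore_throat -> exposure_confirmed]; (ix) [sore_throat -> isolate]. New: exposure_confirmed, isolate.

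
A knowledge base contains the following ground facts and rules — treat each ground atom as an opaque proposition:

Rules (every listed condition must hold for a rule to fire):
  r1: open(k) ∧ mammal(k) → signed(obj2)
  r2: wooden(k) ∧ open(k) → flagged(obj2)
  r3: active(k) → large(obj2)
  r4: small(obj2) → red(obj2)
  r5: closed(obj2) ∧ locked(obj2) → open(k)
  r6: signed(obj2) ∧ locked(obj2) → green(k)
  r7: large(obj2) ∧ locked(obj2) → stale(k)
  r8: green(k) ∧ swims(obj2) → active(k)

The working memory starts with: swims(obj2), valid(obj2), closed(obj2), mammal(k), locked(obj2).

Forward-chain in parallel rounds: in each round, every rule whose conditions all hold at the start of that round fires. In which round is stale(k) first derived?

Round 1 fires r5, giving open(k).
Round 2 fires r1, giving signed(obj2).
Round 3 fires r6, giving green(k).
Round 4 fires r8, giving active(k).
Round 5 fires r3, giving large(obj2).
Round 6 fires r7, giving stale(k).
stale(k) first appears in round 6.

6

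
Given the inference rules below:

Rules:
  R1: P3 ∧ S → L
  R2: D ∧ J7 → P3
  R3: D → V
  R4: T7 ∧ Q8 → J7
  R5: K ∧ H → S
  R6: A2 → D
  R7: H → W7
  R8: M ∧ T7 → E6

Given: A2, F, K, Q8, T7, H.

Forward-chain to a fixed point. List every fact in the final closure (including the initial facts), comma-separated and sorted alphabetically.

A2, D, F, H, J7, K, L, P3, Q8, S, T7, V, W7

Round 1 — R4, R5, R6, R7, derive J7, S, D, W7.
Round 2 — R2, R3, derive P3, V.
Round 3 — R1, derive L.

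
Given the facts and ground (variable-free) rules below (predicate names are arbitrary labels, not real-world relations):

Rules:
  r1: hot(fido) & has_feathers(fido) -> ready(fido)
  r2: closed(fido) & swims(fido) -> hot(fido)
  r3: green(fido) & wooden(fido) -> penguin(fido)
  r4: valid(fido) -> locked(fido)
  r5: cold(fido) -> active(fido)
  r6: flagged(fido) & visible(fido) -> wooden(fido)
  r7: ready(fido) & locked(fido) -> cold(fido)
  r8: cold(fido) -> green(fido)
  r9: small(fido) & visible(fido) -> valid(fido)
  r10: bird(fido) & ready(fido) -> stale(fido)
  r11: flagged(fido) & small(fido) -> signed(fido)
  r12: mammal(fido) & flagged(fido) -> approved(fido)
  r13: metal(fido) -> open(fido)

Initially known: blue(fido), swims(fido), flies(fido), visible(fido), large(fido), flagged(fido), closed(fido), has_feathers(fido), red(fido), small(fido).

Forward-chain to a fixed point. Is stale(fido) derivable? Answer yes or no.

[1] r2 [closed(fido) & swims(fido) -> hot(fido)]; r6 [flagged(fido) & visible(fido) -> wooden(fido)]; r9 [small(fido) & visible(fido) -> valid(fido)]; r11 [flagged(fido) & small(fido) -> signed(fido)]. ⇒ new: hot(fido), wooden(fido), valid(fido), signed(fido).
[2] r1 [hot(fido) & has_feathers(fido) -> ready(fido)]; r4 [valid(fido) -> locked(fido)]. ⇒ new: ready(fido), locked(fido).
[3] r7 [ready(fido) & locked(fido) -> cold(fido)]. ⇒ new: cold(fido).
[4] r5 [cold(fido) -> active(fido)]; r8 [cold(fido) -> green(fido)]. ⇒ new: active(fido), green(fido).
[5] r3 [green(fido) & wooden(fido) -> penguin(fido)]. ⇒ new: penguin(fido).
Fixed point reached. stale(fido) is concluded only by r10; r10 needs bird(fido) (never derived).

no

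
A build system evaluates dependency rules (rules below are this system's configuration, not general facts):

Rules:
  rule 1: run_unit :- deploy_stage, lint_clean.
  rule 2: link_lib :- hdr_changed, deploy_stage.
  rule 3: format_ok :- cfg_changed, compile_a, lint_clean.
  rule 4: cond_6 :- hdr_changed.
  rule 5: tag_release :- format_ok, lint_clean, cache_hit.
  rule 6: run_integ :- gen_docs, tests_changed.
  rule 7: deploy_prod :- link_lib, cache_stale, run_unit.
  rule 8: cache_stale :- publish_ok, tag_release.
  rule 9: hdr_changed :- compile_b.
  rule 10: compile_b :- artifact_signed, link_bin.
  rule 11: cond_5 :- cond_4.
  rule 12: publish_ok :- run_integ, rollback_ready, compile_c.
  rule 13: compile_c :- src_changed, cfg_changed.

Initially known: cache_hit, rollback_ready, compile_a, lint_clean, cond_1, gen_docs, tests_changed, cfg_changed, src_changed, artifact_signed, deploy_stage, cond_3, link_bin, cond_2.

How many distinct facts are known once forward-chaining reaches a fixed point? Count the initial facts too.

Round 1 fires rule 1, rule 3, rule 6, rule 10, rule 13, giving run_unit, format_ok, run_integ, compile_b, compile_c.
Round 2 fires rule 5, rule 9, rule 12, giving tag_release, hdr_changed, publish_ok.
Round 3 fires rule 2, rule 4, rule 8, giving link_lib, cond_6, cache_stale.
Round 4 fires rule 7, giving deploy_prod.
Closure: {artifact_signed, cache_hit, cache_stale, cfg_changed, compile_a, compile_b, compile_c, cond_1, cond_2, cond_3, cond_6, deploy_prod, deploy_stage, format_ok, gen_docs, hdr_changed, link_bin, link_lib, lint_clean, publish_ok, rollback_ready, run_integ, run_unit, src_changed, tag_release, tests_changed} — 26 facts.

26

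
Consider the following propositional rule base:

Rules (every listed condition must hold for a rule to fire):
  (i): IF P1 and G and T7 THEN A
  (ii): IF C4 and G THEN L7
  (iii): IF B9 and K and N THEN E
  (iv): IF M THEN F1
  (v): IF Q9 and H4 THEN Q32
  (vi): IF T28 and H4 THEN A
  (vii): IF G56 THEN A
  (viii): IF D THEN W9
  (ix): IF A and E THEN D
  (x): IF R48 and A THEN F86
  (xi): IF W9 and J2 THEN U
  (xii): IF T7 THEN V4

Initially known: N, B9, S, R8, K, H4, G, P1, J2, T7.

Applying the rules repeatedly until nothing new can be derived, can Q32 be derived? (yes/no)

no

Round 1 fires (i), (iii), (xii), giving A, E, V4.
Round 2 fires (ix), giving D.
Round 3 fires (viii), giving W9.
Round 4 fires (xi), giving U.
Fixed point reached. Q32 is concluded only by (v); (v) needs Q9 (never derived).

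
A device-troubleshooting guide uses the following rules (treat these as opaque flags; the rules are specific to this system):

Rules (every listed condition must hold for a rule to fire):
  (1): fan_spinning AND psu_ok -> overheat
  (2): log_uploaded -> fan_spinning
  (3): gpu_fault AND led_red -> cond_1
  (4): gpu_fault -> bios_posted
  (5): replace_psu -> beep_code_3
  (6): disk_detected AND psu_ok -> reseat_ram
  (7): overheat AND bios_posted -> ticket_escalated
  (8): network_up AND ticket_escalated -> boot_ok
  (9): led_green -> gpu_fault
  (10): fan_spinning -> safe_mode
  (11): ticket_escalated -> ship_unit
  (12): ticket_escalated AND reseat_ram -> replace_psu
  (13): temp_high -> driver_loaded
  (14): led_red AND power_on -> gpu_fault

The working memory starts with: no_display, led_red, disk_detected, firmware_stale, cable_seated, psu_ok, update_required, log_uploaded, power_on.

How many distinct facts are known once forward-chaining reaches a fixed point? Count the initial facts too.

Round 1: (2) [log_uploaded -> fan_spinning]; (6) [disk_detected AND psu_ok -> reseat_ram]; (14) [led_red AND power_on -> gpu_fault]. New: fan_spinning, reseat_ram, gpu_fault.
Round 2: (1) [fan_spinning AND psu_ok -> overheat]; (3) [gpu_fault AND led_red -> cond_1]; (4) [gpu_fault -> bios_posted]; (10) [fan_spinning -> safe_mode]. New: overheat, cond_1, bios_posted, safe_mode.
Round 3: (7) [overheat AND bios_posted -> ticket_escalated]. New: ticket_escalated.
Round 4: (11) [ticket_escalated -> ship_unit]; (12) [ticket_escalated AND reseat_ram -> replace_psu]. New: ship_unit, replace_psu.
Round 5: (5) [replace_psu -> beep_code_3]. New: beep_code_3.
Closure: {beep_code_3, bios_posted, cable_seated, cond_1, disk_detected, fan_spinning, firmware_stale, gpu_fault, led_red, log_uploaded, no_display, overheat, power_on, psu_ok, replace_psu, reseat_ram, safe_mode, ship_unit, ticket_escalated, update_required} — 20 facts.

20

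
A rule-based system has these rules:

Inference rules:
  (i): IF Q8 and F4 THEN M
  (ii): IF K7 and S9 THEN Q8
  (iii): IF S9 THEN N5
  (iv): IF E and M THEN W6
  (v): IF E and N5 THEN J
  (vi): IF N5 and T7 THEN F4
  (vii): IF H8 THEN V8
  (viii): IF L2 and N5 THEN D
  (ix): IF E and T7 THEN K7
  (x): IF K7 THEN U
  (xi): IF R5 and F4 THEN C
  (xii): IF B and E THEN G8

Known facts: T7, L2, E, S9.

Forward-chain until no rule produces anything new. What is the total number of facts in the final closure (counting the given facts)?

13

Round 1: (iii) [IF S9 THEN N5]; (ix) [IF E and T7 THEN K7]. Adds N5, K7.
Round 2: (ii) [IF K7 and S9 THEN Q8]; (v) [IF E and N5 THEN J]; (vi) [IF N5 and T7 THEN F4]; (viii) [IF L2 and N5 THEN D]; (x) [IF K7 THEN U]. Adds Q8, J, F4, D, U.
Round 3: (i) [IF Q8 and F4 THEN M]. Adds M.
Round 4: (iv) [IF E and M THEN W6]. Adds W6.
Closure: {D, E, F4, J, K7, L2, M, N5, Q8, S9, T7, U, W6} — 13 facts.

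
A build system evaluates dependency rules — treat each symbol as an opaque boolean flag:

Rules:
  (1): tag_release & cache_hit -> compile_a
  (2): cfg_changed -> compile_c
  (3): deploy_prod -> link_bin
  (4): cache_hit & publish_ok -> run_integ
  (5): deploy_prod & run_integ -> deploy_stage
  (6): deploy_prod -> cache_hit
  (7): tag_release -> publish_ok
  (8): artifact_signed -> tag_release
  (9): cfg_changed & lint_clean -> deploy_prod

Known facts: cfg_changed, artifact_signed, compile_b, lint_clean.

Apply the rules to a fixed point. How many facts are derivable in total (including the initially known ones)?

13

Round 1 — (2), (8), (9), derive compile_c, tag_release, deploy_prod.
Round 2 — (3), (6), (7), derive link_bin, cache_hit, publish_ok.
Round 3 — (1), (4), derive compile_a, run_integ.
Round 4 — (5), derive deploy_stage.
Closure: {artifact_signed, cache_hit, cfg_changed, compile_a, compile_b, compile_c, deploy_prod, deploy_stage, link_bin, lint_clean, publish_ok, run_integ, tag_release} — 13 facts.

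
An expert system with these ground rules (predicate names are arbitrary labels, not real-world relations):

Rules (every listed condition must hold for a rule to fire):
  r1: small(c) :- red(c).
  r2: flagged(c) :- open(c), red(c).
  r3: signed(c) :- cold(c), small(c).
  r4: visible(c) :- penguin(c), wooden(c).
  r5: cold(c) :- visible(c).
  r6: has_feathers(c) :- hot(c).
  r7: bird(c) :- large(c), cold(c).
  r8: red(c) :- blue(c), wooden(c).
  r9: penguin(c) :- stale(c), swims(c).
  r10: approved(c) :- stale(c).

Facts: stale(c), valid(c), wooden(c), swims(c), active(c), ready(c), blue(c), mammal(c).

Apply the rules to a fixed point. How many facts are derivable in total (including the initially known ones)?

15

Round 1: r8 [red(c) :- blue(c), wooden(c).]; r9 [penguin(c) :- stale(c), swims(c).]; r10 [approved(c) :- stale(c).]. New: red(c), penguin(c), approved(c).
Round 2: r1 [small(c) :- red(c).]; r4 [visible(c) :- penguin(c), wooden(c).]. New: small(c), visible(c).
Round 3: r5 [cold(c) :- visible(c).]. New: cold(c).
Round 4: r3 [signed(c) :- cold(c), small(c).]. New: signed(c).
Closure: {active(c), approved(c), blue(c), cold(c), mammal(c), penguin(c), ready(c), red(c), signed(c), small(c), stale(c), swims(c), valid(c), visible(c), wooden(c)} — 15 facts.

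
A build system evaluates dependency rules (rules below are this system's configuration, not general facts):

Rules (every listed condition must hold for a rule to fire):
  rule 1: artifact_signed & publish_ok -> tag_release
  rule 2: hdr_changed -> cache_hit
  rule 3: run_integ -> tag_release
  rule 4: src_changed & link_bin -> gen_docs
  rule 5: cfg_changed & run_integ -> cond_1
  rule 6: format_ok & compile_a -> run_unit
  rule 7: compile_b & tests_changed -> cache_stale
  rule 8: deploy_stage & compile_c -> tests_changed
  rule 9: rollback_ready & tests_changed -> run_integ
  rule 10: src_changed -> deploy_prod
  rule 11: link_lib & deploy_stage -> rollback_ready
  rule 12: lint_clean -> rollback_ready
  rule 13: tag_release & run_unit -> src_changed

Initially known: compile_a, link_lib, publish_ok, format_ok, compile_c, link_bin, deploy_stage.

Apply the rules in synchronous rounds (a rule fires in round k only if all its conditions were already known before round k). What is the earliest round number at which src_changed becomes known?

[1] rule 6 [format_ok & compile_a -> run_unit]; rule 8 [deploy_stage & compile_c -> tests_changed]; rule 11 [link_lib & deploy_stage -> rollback_ready]. ⇒ new: run_unit, tests_changed, rollback_ready.
[2] rule 9 [rollback_ready & tests_changed -> run_integ]. ⇒ new: run_integ.
[3] rule 3 [run_integ -> tag_release]. ⇒ new: tag_release.
[4] rule 13 [tag_release & run_unit -> src_changed]. ⇒ new: src_changed.
src_changed first appears in round 4.

4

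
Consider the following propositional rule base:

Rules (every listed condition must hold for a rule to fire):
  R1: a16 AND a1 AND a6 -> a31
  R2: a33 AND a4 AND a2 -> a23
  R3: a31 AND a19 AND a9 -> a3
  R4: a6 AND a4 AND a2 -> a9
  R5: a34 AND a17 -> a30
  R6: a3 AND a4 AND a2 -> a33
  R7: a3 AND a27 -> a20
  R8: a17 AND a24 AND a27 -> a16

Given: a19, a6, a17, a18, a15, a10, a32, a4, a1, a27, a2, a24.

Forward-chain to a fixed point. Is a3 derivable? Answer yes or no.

[1] R4 [a6 AND a4 AND a2 -> a9]; R8 [a17 AND a24 AND a27 -> a16]. ⇒ new: a9, a16.
[2] R1 [a16 AND a1 AND a6 -> a31]. ⇒ new: a31.
[3] R3 [a31 AND a19 AND a9 -> a3]. ⇒ new: a3.
[4] R6 [a3 AND a4 AND a2 -> a33]; R7 [a3 AND a27 -> a20]. ⇒ new: a33, a20.
[5] R2 [a33 AND a4 AND a2 -> a23]. ⇒ new: a23.
a3 appears in round 3, so it is derivable.

yes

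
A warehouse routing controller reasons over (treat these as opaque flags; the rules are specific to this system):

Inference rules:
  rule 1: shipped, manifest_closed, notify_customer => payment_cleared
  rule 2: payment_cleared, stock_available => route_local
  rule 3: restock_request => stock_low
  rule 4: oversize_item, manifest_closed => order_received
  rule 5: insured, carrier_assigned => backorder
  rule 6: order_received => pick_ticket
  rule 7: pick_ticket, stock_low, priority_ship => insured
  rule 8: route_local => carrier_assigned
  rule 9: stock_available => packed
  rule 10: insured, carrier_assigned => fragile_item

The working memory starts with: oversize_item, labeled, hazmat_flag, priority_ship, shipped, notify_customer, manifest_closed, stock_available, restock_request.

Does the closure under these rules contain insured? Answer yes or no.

yes

[1] rule 1 [shipped, manifest_closed, notify_customer => payment_cleared]; rule 3 [restock_request => stock_low]; rule 4 [oversize_item, manifest_closed => order_received]; rule 9 [stock_available => packed]. ⇒ new: payment_cleared, stock_low, order_received, packed.
[2] rule 2 [payment_cleared, stock_available => route_local]; rule 6 [order_received => pick_ticket]. ⇒ new: route_local, pick_ticket.
[3] rule 7 [pick_ticket, stock_low, priority_ship => insured]; rule 8 [route_local => carrier_assigned]. ⇒ new: insured, carrier_assigned.
[4] rule 5 [insured, carrier_assigned => backorder]; rule 10 [insured, carrier_assigned => fragile_item]. ⇒ new: backorder, fragile_item.
insured appears in round 3, so it is derivable.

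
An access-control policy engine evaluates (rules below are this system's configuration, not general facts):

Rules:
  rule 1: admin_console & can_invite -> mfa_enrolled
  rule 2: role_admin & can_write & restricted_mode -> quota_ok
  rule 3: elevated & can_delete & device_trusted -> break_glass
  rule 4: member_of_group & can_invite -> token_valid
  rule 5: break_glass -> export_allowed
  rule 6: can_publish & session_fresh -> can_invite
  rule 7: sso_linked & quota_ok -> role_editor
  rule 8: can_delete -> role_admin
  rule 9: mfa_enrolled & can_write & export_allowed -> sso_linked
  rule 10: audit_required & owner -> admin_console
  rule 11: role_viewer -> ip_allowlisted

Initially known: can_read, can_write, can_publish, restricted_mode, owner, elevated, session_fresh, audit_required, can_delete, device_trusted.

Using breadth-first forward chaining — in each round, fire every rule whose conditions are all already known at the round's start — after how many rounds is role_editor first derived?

4

Round 1: rule 3 [elevated & can_delete & device_trusted -> break_glass]; rule 6 [can_publish & session_fresh -> can_invite]; rule 8 [can_delete -> role_admin]; rule 10 [audit_required & owner -> admin_console]. Adds break_glass, can_invite, role_admin, admin_console.
Round 2: rule 1 [admin_console & can_invite -> mfa_enrolled]; rule 2 [role_admin & can_write & restricted_mode -> quota_ok]; rule 5 [break_glass -> export_allowed]. Adds mfa_enrolled, quota_ok, export_allowed.
Round 3: rule 9 [mfa_enrolled & can_write & export_allowed -> sso_linked]. Adds sso_linked.
Round 4: rule 7 [sso_linked & quota_ok -> role_editor]. Adds role_editor.
role_editor first appears in round 4.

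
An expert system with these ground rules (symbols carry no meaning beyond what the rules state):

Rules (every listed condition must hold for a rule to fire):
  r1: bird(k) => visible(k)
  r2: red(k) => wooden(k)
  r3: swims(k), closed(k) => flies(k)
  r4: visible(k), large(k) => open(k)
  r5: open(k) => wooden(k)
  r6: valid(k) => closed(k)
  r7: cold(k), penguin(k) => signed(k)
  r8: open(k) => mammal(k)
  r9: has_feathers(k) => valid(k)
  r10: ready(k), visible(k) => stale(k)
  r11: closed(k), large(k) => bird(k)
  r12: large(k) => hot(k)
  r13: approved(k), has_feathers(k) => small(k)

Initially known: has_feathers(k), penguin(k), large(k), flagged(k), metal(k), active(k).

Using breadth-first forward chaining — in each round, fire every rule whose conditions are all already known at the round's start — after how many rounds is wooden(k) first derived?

Round 1: r9 [has_feathers(k) => valid(k)]; r12 [large(k) => hot(k)]. Adds valid(k), hot(k).
Round 2: r6 [valid(k) => closed(k)]. Adds closed(k).
Round 3: r11 [closed(k), large(k) => bird(k)]. Adds bird(k).
Round 4: r1 [bird(k) => visible(k)]. Adds visible(k).
Round 5: r4 [visible(k), large(k) => open(k)]. Adds open(k).
Round 6: r5 [open(k) => wooden(k)]; r8 [open(k) => mammal(k)]. Adds wooden(k), mammal(k).
wooden(k) first appears in round 6.

6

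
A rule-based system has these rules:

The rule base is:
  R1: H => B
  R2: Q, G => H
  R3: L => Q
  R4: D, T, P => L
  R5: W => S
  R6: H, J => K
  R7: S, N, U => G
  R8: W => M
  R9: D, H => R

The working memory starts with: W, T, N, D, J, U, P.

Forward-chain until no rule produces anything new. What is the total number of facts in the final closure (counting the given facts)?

16

Round 1 — R4, R5, R8, derive L, S, M.
Round 2 — R3, R7, derive Q, G.
Round 3 — R2, derive H.
Round 4 — R1, R6, R9, derive B, K, R.
Closure: {B, D, G, H, J, K, L, M, N, P, Q, R, S, T, U, W} — 16 facts.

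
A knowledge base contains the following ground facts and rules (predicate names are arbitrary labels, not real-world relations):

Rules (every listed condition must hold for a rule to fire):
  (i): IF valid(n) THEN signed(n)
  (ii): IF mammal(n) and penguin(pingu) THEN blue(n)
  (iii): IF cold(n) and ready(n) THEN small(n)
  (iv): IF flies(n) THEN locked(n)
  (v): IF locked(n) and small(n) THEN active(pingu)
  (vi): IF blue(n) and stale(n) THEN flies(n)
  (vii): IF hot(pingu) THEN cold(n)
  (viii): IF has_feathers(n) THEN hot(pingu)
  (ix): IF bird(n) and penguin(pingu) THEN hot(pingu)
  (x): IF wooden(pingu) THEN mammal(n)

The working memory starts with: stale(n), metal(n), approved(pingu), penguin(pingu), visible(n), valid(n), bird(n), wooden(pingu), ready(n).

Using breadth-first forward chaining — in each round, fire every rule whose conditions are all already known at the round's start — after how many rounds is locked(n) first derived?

[1] (i) [IF valid(n) THEN signed(n)]; (ix) [IF bird(n) and penguin(pingu) THEN hot(pingu)]; (x) [IF wooden(pingu) THEN mammal(n)]. ⇒ new: signed(n), hot(pingu), mammal(n).
[2] (ii) [IF mammal(n) and penguin(pingu) THEN blue(n)]; (vii) [IF hot(pingu) THEN cold(n)]. ⇒ new: blue(n), cold(n).
[3] (iii) [IF cold(n) and ready(n) THEN small(n)]; (vi) [IF blue(n) and stale(n) THEN flies(n)]. ⇒ new: small(n), flies(n).
[4] (iv) [IF flies(n) THEN locked(n)]. ⇒ new: locked(n).
locked(n) first appears in round 4.

4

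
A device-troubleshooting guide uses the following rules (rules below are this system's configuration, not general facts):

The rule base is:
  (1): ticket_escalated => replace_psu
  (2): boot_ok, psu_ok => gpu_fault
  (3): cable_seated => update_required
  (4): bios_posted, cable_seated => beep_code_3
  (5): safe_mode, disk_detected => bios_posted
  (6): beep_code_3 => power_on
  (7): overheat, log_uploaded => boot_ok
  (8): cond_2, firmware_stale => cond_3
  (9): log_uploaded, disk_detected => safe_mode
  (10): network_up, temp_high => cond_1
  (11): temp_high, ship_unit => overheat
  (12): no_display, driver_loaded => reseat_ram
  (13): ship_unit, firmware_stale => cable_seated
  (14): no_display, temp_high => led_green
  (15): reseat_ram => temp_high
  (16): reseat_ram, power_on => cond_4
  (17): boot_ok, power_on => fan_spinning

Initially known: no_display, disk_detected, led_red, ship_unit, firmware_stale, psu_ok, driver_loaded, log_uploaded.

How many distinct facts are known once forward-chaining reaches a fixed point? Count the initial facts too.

Round 1: (9) [log_uploaded, disk_detected => safe_mode]; (12) [no_display, driver_loaded => reseat_ram]; (13) [ship_unit, firmware_stale => cable_seated]. New: safe_mode, reseat_ram, cable_seated.
Round 2: (3) [cable_seated => update_required]; (5) [safe_mode, disk_detected => bios_posted]; (15) [reseat_ram => temp_high]. New: update_required, bios_posted, temp_high.
Round 3: (4) [bios_posted, cable_seated => beep_code_3]; (11) [temp_high, ship_unit => overheat]; (14) [no_display, temp_high => led_green]. New: beep_code_3, overheat, led_green.
Round 4: (6) [beep_code_3 => power_on]; (7) [overheat, log_uploaded => boot_ok]. New: power_on, boot_ok.
Round 5: (2) [boot_ok, psu_ok => gpu_fault]; (16) [reseat_ram, power_on => cond_4]; (17) [boot_ok, power_on => fan_spinning]. New: gpu_fault, cond_4, fan_spinning.
Closure: {beep_code_3, bios_posted, boot_ok, cable_seated, cond_4, disk_detected, driver_loaded, fan_spinning, firmware_stale, gpu_fault, led_green, led_red, log_uploaded, no_display, overheat, power_on, psu_ok, reseat_ram, safe_mode, ship_unit, temp_high, update_required} — 22 facts.

22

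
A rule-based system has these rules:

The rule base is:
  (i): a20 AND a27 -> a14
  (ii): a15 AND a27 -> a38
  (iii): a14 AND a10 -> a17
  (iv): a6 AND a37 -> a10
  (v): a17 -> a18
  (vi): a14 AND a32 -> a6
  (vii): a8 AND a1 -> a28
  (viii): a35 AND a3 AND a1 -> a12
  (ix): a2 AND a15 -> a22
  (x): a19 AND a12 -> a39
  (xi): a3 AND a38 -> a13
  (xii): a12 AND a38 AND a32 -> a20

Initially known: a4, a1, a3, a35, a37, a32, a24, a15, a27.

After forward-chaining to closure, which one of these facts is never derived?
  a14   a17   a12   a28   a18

a28

Round 1 fires (ii), (viii), giving a38, a12.
Round 2 fires (xi), (xii), giving a13, a20.
Round 3 fires (i), giving a14.
Round 4 fires (vi), giving a6.
Round 5 fires (iv), giving a10.
Round 6 fires (iii), giving a17.
Round 7 fires (v), giving a18.
Derived: a12 (round 1), a17 (round 6), a14 (round 3), a18 (round 7). a28 never appears in any round.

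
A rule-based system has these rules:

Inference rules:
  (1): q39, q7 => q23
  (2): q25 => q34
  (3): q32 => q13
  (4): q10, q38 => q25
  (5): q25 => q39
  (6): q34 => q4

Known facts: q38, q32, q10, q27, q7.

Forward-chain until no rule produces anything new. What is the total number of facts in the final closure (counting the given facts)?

Round 1 fires (3), (4), giving q13, q25.
Round 2 fires (2), (5), giving q34, q39.
Round 3 fires (1), (6), giving q23, q4.
Closure: {q10, q13, q23, q25, q27, q32, q34, q38, q39, q4, q7} — 11 facts.

11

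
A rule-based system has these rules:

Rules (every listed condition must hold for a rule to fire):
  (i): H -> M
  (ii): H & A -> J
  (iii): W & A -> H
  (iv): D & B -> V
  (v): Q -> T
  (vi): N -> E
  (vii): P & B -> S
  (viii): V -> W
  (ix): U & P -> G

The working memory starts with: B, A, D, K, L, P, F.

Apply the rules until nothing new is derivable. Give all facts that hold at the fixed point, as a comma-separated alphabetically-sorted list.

Round 1: (iv) [D & B -> V]; (vii) [P & B -> S]. Adds V, S.
Round 2: (viii) [V -> W]. Adds W.
Round 3: (iii) [W & A -> H]. Adds H.
Round 4: (i) [H -> M]; (ii) [H & A -> J]. Adds M, J.

A, B, D, F, H, J, K, L, M, P, S, V, W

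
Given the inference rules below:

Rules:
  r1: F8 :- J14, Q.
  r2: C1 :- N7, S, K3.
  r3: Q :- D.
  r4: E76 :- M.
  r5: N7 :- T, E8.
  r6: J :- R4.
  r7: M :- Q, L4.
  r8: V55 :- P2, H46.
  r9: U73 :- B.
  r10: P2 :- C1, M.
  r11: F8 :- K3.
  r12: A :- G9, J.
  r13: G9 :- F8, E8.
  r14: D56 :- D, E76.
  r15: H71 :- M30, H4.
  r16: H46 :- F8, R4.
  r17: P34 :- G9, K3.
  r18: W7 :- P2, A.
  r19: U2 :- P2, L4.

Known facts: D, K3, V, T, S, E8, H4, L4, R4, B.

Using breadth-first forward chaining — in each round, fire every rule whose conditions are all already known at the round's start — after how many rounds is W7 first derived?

[1] r3 [Q :- D.]; r5 [N7 :- T, E8.]; r6 [J :- R4.]; r9 [U73 :- B.]; r11 [F8 :- K3.]. ⇒ new: Q, N7, J, U73, F8.
[2] r2 [C1 :- N7, S, K3.]; r7 [M :- Q, L4.]; r13 [G9 :- F8, E8.]; r16 [H46 :- F8, R4.]. ⇒ new: C1, M, G9, H46.
[3] r4 [E76 :- M.]; r10 [P2 :- C1, M.]; r12 [A :- G9, J.]; r17 [P34 :- G9, K3.]. ⇒ new: E76, P2, A, P34.
[4] r8 [V55 :- P2, H46.]; r14 [D56 :- D, E76.]; r18 [W7 :- P2, A.]; r19 [U2 :- P2, L4.]. ⇒ new: V55, D56, W7, U2.
W7 first appears in round 4.

4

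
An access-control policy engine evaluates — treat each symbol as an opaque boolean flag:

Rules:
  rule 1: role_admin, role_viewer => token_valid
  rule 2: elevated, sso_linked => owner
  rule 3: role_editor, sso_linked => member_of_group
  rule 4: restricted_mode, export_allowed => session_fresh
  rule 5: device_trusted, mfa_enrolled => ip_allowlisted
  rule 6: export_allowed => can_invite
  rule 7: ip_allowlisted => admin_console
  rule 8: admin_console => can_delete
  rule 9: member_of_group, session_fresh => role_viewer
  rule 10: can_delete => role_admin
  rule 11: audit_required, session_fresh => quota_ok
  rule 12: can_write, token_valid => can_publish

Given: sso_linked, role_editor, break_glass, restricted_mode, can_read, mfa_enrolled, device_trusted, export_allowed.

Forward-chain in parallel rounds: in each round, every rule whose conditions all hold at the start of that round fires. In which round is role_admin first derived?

4

Round 1 — rule 3, rule 4, rule 5, rule 6, derive member_of_group, session_fresh, ip_allowlisted, can_invite.
Round 2 — rule 7, rule 9, derive admin_console, role_viewer.
Round 3 — rule 8, derive can_delete.
Round 4 — rule 10, derive role_admin.
role_admin first appears in round 4.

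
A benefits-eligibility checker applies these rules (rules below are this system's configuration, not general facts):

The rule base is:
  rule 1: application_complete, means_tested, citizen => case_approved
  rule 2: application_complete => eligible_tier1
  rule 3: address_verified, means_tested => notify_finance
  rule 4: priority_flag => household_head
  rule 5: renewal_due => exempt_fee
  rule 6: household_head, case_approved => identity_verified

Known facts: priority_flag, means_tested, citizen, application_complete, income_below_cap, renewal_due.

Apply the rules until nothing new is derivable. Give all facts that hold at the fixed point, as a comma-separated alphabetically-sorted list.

application_complete, case_approved, citizen, eligible_tier1, exempt_fee, household_head, identity_verified, income_below_cap, means_tested, priority_flag, renewal_due

Round 1 fires rule 1, rule 2, rule 4, rule 5, giving case_approved, eligible_tier1, household_head, exempt_fee.
Round 2 fires rule 6, giving identity_verified.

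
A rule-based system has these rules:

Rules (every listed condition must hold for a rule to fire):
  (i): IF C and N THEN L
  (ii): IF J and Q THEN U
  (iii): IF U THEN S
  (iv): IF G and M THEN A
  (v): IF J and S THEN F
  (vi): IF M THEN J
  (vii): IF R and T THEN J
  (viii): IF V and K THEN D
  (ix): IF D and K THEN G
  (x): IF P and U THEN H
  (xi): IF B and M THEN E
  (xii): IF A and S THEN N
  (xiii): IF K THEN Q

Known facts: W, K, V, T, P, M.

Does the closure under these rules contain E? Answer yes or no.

Round 1: (vi) [IF M THEN J]; (viii) [IF V and K THEN D]; (xiii) [IF K THEN Q]. New: J, D, Q.
Round 2: (ii) [IF J and Q THEN U]; (ix) [IF D and K THEN G]. New: U, G.
Round 3: (iii) [IF U THEN S]; (iv) [IF G and M THEN A]; (x) [IF P and U THEN H]. New: S, A, H.
Round 4: (v) [IF J and S THEN F]; (xii) [IF A and S THEN N]. New: F, N.
Fixed point reached. E is concluded only by (xi); (xi) needs B (never derived).

no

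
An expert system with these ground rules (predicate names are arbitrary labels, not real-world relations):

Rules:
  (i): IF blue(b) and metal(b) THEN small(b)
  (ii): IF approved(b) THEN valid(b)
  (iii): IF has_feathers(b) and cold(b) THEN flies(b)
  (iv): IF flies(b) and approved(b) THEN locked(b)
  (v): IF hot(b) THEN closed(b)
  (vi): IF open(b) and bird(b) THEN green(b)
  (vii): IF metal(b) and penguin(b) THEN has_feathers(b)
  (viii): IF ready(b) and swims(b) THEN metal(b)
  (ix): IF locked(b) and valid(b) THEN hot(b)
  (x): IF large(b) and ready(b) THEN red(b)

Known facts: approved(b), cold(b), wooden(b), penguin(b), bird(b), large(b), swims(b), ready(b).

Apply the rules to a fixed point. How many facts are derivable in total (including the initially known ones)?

16

[1] (ii) [IF approved(b) THEN valid(b)]; (viii) [IF ready(b) and swims(b) THEN metal(b)]; (x) [IF large(b) and ready(b) THEN red(b)]. ⇒ new: valid(b), metal(b), red(b).
[2] (vii) [IF metal(b) and penguin(b) THEN has_feathers(b)]. ⇒ new: has_feathers(b).
[3] (iii) [IF has_feathers(b) and cold(b) THEN flies(b)]. ⇒ new: flies(b).
[4] (iv) [IF flies(b) and approved(b) THEN locked(b)]. ⇒ new: locked(b).
[5] (ix) [IF locked(b) and valid(b) THEN hot(b)]. ⇒ new: hot(b).
[6] (v) [IF hot(b) THEN closed(b)]. ⇒ new: closed(b).
Closure: {approved(b), bird(b), closed(b), cold(b), flies(b), has_feathers(b), hot(b), large(b), locked(b), metal(b), penguin(b), ready(b), red(b), swims(b), valid(b), wooden(b)} — 16 facts.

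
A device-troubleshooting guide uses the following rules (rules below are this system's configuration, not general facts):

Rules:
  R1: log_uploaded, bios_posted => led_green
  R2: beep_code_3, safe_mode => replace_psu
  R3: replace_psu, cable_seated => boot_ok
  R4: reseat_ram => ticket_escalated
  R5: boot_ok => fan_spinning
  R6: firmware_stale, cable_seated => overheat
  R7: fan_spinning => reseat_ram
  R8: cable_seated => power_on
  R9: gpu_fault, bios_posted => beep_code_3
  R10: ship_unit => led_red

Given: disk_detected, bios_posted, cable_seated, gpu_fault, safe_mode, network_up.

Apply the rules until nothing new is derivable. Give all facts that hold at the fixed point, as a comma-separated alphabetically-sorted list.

beep_code_3, bios_posted, boot_ok, cable_seated, disk_detected, fan_spinning, gpu_fault, network_up, power_on, replace_psu, reseat_ram, safe_mode, ticket_escalated

Round 1: R8 [cable_seated => power_on]; R9 [gpu_fault, bios_posted => beep_code_3]. New: power_on, beep_code_3.
Round 2: R2 [beep_code_3, safe_mode => replace_psu]. New: replace_psu.
Round 3: R3 [replace_psu, cable_seated => boot_ok]. New: boot_ok.
Round 4: R5 [boot_ok => fan_spinning]. New: fan_spinning.
Round 5: R7 [fan_spinning => reseat_ram]. New: reseat_ram.
Round 6: R4 [reseat_ram => ticket_escalated]. New: ticket_escalated.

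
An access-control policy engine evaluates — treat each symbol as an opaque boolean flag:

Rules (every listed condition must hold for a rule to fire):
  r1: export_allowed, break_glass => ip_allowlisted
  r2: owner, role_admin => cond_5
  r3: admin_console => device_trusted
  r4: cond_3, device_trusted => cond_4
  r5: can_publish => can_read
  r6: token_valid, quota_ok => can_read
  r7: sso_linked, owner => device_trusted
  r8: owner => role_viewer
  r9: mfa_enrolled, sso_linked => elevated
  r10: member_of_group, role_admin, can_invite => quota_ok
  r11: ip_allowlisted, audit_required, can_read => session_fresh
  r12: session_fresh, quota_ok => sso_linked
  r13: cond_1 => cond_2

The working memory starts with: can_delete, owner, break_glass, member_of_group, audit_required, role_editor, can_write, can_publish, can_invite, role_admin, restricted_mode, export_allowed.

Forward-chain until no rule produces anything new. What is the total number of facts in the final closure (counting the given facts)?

Round 1: r1 [export_allowed, break_glass => ip_allowlisted]; r2 [owner, role_admin => cond_5]; r5 [can_publish => can_read]; r8 [owner => role_viewer]; r10 [member_of_group, role_admin, can_invite => quota_ok]. Adds ip_allowlisted, cond_5, can_read, role_viewer, quota_ok.
Round 2: r11 [ip_allowlisted, audit_required, can_read => session_fresh]. Adds session_fresh.
Round 3: r12 [session_fresh, quota_ok => sso_linked]. Adds sso_linked.
Round 4: r7 [sso_linked, owner => device_trusted]. Adds device_trusted.
Closure: {audit_required, break_glass, can_delete, can_invite, can_publish, can_read, can_write, cond_5, device_trusted, export_allowed, ip_allowlisted, member_of_group, owner, quota_ok, restricted_mode, role_admin, role_editor, role_viewer, session_fresh, sso_linked} — 20 facts.

20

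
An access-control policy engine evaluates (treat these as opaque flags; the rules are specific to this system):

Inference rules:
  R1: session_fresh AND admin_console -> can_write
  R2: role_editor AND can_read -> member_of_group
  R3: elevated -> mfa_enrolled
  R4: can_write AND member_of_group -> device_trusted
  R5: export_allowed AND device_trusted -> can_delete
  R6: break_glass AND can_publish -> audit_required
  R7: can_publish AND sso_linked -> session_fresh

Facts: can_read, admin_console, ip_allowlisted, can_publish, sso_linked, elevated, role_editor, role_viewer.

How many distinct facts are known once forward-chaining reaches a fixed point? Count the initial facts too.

13

Round 1 fires R2, R3, R7, giving member_of_group, mfa_enrolled, session_fresh.
Round 2 fires R1, giving can_write.
Round 3 fires R4, giving device_trusted.
Closure: {admin_console, can_publish, can_read, can_write, device_trusted, elevated, ip_allowlisted, member_of_group, mfa_enrolled, role_editor, role_viewer, session_fresh, sso_linked} — 13 facts.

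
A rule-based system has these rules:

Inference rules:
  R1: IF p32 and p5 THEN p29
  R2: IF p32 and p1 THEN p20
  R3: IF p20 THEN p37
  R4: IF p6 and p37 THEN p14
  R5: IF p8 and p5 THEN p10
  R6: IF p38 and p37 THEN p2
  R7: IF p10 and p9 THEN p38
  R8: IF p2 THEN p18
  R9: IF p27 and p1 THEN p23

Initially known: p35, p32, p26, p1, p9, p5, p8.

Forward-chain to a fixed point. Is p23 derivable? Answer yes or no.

Round 1: R1 [IF p32 and p5 THEN p29]; R2 [IF p32 and p1 THEN p20]; R5 [IF p8 and p5 THEN p10]. New: p29, p20, p10.
Round 2: R3 [IF p20 THEN p37]; R7 [IF p10 and p9 THEN p38]. New: p37, p38.
Round 3: R6 [IF p38 and p37 THEN p2]. New: p2.
Round 4: R8 [IF p2 THEN p18]. New: p18.
Fixed point reached. p23 is concluded only by R9; R9 needs p27 (never derived).

no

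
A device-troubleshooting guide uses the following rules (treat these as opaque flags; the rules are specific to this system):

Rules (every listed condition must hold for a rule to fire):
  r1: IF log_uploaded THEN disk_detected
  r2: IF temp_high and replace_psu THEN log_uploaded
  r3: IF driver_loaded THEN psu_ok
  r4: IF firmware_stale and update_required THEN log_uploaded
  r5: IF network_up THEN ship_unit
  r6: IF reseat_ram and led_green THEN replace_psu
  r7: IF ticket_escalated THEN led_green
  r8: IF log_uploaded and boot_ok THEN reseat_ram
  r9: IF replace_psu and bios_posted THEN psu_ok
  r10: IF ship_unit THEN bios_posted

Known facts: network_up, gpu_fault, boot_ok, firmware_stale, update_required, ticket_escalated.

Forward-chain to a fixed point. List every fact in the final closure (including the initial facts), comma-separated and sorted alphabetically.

Round 1: r4 [IF firmware_stale and update_required THEN log_uploaded]; r5 [IF network_up THEN ship_unit]; r7 [IF ticket_escalated THEN led_green]. Adds log_uploaded, ship_unit, led_green.
Round 2: r1 [IF log_uploaded THEN disk_detected]; r8 [IF log_uploaded and boot_ok THEN reseat_ram]; r10 [IF ship_unit THEN bios_posted]. Adds disk_detected, reseat_ram, bios_posted.
Round 3: r6 [IF reseat_ram and led_green THEN replace_psu]. Adds replace_psu.
Round 4: r9 [IF replace_psu and bios_posted THEN psu_ok]. Adds psu_ok.

bios_posted, boot_ok, disk_detected, firmware_stale, gpu_fault, led_green, log_uploaded, network_up, psu_ok, replace_psu, reseat_ram, ship_unit, ticket_escalated, update_required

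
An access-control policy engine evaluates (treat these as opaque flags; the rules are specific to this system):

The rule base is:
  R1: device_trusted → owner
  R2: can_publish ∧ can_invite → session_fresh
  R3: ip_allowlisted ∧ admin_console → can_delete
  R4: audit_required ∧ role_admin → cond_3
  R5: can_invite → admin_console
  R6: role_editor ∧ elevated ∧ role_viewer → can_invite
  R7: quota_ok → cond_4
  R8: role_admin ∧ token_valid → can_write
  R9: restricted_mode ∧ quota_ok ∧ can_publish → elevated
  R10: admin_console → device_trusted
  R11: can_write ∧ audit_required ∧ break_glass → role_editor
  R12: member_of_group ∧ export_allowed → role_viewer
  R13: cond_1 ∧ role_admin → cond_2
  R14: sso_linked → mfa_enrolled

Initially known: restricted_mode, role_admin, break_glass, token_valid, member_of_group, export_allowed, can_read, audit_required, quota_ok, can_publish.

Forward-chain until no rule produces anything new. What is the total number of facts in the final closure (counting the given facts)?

Round 1: R4 [audit_required ∧ role_admin → cond_3]; R7 [quota_ok → cond_4]; R8 [role_admin ∧ token_valid → can_write]; R9 [restricted_mode ∧ quota_ok ∧ can_publish → elevated]; R12 [member_of_group ∧ export_allowed → role_viewer]. New: cond_3, cond_4, can_write, elevated, role_viewer.
Round 2: R11 [can_write ∧ audit_required ∧ break_glass → role_editor]. New: role_editor.
Round 3: R6 [role_editor ∧ elevated ∧ role_viewer → can_invite]. New: can_invite.
Round 4: R2 [can_publish ∧ can_invite → session_fresh]; R5 [can_invite → admin_console]. New: session_fresh, admin_console.
Round 5: R10 [admin_console → device_trusted]. New: device_trusted.
Round 6: R1 [device_trusted → owner]. New: owner.
Closure: {admin_console, audit_required, break_glass, can_invite, can_publish, can_read, can_write, cond_3, cond_4, device_trusted, elevated, export_allowed, member_of_group, owner, quota_ok, restricted_mode, role_admin, role_editor, role_viewer, session_fresh, token_valid} — 21 facts.

21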